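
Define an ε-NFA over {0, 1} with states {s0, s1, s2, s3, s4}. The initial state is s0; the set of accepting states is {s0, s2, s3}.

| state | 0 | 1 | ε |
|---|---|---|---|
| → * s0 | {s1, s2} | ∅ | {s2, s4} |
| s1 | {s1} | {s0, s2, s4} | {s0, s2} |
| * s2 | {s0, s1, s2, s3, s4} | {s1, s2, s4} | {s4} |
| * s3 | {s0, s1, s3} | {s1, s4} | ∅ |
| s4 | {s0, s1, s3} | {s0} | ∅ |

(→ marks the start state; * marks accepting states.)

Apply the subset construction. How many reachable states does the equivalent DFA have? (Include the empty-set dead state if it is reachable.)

Start state of the DFA: {s0, s2, s4} (ε-closure of the NFA start).
{s0, s2, s4} --0--> {s0, s1, s2, s3, s4}  [new]
{s0, s2, s4} --1--> {s0, s1, s2, s4}  [new]
{s0, s1, s2, s3, s4} --0--> {s0, s1, s2, s3, s4}  [seen]
{s0, s1, s2, s3, s4} --1--> {s0, s1, s2, s4}  [seen]
{s0, s1, s2, s4} --0--> {s0, s1, s2, s3, s4}  [seen]
{s0, s1, s2, s4} --1--> {s0, s1, s2, s4}  [seen]
Reachable DFA states: {s0, s2, s4}, {s0, s1, s2, s3, s4}, {s0, s1, s2, s4}.

3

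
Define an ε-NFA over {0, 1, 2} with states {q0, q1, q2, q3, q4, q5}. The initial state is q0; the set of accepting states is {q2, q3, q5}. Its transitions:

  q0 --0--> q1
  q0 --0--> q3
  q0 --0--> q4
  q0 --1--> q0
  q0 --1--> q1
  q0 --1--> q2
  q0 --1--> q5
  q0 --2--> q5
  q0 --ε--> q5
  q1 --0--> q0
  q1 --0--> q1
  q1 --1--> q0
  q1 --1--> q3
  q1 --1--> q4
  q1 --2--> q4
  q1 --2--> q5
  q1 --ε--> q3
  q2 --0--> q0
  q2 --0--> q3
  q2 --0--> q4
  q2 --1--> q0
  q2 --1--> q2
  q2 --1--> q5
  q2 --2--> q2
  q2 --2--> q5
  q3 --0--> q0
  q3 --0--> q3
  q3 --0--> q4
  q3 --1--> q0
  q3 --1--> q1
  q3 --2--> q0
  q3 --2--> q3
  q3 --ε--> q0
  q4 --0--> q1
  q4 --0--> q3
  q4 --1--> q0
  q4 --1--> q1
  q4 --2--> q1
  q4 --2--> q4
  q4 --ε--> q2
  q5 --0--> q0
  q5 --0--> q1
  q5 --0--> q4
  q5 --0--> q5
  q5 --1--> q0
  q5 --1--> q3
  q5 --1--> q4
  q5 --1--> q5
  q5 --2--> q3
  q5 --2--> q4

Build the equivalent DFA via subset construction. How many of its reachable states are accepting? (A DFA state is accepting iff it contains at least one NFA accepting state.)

Start state of the DFA: {q0, q5} (ε-closure of the NFA start).
{q0, q5} --0--> {q0, q1, q2, q3, q4, q5}  [new]
{q0, q5} --1--> {q0, q1, q2, q3, q4, q5}  [seen]
{q0, q5} --2--> {q0, q2, q3, q4, q5}  [new]
{q0, q1, q2, q3, q4, q5} --0--> {q0, q1, q2, q3, q4, q5}  [seen]
{q0, q1, q2, q3, q4, q5} --1--> {q0, q1, q2, q3, q4, q5}  [seen]
{q0, q1, q2, q3, q4, q5} --2--> {q0, q1, q2, q3, q4, q5}  [seen]
{q0, q2, q3, q4, q5} --0--> {q0, q1, q2, q3, q4, q5}  [seen]
{q0, q2, q3, q4, q5} --1--> {q0, q1, q2, q3, q4, q5}  [seen]
{q0, q2, q3, q4, q5} --2--> {q0, q1, q2, q3, q4, q5}  [seen]
Reachable DFA states: {q0, q5}, {q0, q1, q2, q3, q4, q5}, {q0, q2, q3, q4, q5}.
Accepting DFA states (contain an NFA accepting state): {q0, q5}, {q0, q1, q2, q3, q4, q5}, {q0, q2, q3, q4, q5}.

3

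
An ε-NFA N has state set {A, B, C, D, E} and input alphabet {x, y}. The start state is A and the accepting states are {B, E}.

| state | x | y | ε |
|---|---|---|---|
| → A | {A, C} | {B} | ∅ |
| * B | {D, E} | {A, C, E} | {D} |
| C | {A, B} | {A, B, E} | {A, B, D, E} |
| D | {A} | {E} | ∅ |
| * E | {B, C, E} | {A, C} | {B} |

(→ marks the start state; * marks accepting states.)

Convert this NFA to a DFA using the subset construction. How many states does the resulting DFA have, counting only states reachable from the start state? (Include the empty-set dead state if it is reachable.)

Start state of the DFA: {A} (ε-closure of the NFA start).
{A} --x--> {A, B, C, D, E}  [new]
{A} --y--> {B, D}  [new]
{A, B, C, D, E} --x--> {A, B, C, D, E}  [seen]
{A, B, C, D, E} --y--> {A, B, C, D, E}  [seen]
{B, D} --x--> {A, B, D, E}  [new]
{B, D} --y--> {A, B, C, D, E}  [seen]
{A, B, D, E} --x--> {A, B, C, D, E}  [seen]
{A, B, D, E} --y--> {A, B, C, D, E}  [seen]
Reachable DFA states: {A}, {A, B, C, D, E}, {B, D}, {A, B, D, E}.

4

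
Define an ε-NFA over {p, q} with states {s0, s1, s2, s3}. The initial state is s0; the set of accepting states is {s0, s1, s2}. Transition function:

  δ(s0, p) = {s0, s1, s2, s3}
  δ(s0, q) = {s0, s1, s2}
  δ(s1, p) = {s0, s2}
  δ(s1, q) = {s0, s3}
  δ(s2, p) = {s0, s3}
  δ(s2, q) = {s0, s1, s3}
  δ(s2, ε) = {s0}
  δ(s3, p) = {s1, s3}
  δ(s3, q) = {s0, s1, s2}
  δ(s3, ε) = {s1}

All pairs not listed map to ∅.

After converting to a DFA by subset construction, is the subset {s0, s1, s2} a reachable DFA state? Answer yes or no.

Start state of the DFA: {s0} (ε-closure of the NFA start).
{s0} --p--> {s0, s1, s2, s3}  [new]
{s0} --q--> {s0, s1, s2}  [new]
{s0, s1, s2, s3} --p--> {s0, s1, s2, s3}  [seen]
{s0, s1, s2, s3} --q--> {s0, s1, s2, s3}  [seen]
{s0, s1, s2} --p--> {s0, s1, s2, s3}  [seen]
{s0, s1, s2} --q--> {s0, s1, s2, s3}  [seen]
Reachable DFA states: {s0}, {s0, s1, s2, s3}, {s0, s1, s2}.
{s0, s1, s2} is among them.

yes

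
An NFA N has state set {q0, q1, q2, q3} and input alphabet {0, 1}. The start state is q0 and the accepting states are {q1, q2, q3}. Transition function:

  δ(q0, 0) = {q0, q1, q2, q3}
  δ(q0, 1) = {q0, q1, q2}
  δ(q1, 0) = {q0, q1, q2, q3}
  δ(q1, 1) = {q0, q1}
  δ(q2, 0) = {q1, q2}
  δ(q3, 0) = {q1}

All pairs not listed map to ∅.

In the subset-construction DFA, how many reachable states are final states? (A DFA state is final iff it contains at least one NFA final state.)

Start state of the DFA: {q0}.
{q0} --0--> {q0, q1, q2, q3}  [new]
{q0} --1--> {q0, q1, q2}  [new]
{q0, q1, q2, q3} --0--> {q0, q1, q2, q3}  [seen]
{q0, q1, q2, q3} --1--> {q0, q1, q2}  [seen]
{q0, q1, q2} --0--> {q0, q1, q2, q3}  [seen]
{q0, q1, q2} --1--> {q0, q1, q2}  [seen]
Reachable DFA states: {q0}, {q0, q1, q2, q3}, {q0, q1, q2}.
Accepting DFA states (contain an NFA accepting state): {q0, q1, q2, q3}, {q0, q1, q2}.

2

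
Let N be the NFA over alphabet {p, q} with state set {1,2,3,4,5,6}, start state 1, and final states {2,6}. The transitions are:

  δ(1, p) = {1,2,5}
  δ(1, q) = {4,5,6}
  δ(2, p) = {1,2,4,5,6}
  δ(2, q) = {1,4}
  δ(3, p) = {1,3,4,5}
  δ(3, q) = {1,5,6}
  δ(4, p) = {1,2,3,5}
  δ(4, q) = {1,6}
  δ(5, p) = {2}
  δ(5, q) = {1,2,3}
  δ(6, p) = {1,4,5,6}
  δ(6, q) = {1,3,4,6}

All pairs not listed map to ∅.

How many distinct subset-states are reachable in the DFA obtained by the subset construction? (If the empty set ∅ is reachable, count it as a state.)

7

Start state of the DFA: {1}.
{1} --p--> {1,2,5}  [new]
{1} --q--> {4,5,6}  [new]
{1,2,5} --p--> {1,2,4,5,6}  [new]
{1,2,5} --q--> {1,2,3,4,5,6}  [new]
{4,5,6} --p--> {1,2,3,4,5,6}  [seen]
{4,5,6} --q--> {1,2,3,4,6}  [new]
{1,2,4,5,6} --p--> {1,2,3,4,5,6}  [seen]
{1,2,4,5,6} --q--> {1,2,3,4,5,6}  [seen]
{1,2,3,4,5,6} --p--> {1,2,3,4,5,6}  [seen]
{1,2,3,4,5,6} --q--> {1,2,3,4,5,6}  [seen]
{1,2,3,4,6} --p--> {1,2,3,4,5,6}  [seen]
{1,2,3,4,6} --q--> {1,3,4,5,6}  [new]
{1,3,4,5,6} --p--> {1,2,3,4,5,6}  [seen]
{1,3,4,5,6} --q--> {1,2,3,4,5,6}  [seen]
Reachable DFA states: {1}, {1,2,5}, {4,5,6}, {1,2,4,5,6}, {1,2,3,4,5,6}, {1,2,3,4,6}, {1,3,4,5,6}.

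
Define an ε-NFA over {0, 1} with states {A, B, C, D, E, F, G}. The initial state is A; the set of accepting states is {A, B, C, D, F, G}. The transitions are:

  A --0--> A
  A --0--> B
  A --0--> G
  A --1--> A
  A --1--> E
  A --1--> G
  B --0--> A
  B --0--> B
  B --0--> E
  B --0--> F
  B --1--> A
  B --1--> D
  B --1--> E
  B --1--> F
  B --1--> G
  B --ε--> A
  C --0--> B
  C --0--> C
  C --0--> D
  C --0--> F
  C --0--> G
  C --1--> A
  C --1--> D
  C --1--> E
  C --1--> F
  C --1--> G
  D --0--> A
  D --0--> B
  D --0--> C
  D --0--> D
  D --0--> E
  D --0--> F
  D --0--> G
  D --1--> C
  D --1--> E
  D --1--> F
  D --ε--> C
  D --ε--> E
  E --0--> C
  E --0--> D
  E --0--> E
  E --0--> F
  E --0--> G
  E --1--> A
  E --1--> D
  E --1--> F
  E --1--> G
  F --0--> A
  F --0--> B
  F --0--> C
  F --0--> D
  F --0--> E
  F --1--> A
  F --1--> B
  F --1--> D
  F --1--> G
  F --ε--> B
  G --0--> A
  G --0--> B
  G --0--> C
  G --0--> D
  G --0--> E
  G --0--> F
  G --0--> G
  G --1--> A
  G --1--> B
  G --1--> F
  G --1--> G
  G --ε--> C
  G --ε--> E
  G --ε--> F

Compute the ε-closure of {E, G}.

{A, B, C, E, F, G}

Begin with {E, G}.
G →ε {C, E, F}; add C, F.
F →ε {B}; add B.
B →ε {A}; add A.
ε-closure = {A, B, C, E, F, G}.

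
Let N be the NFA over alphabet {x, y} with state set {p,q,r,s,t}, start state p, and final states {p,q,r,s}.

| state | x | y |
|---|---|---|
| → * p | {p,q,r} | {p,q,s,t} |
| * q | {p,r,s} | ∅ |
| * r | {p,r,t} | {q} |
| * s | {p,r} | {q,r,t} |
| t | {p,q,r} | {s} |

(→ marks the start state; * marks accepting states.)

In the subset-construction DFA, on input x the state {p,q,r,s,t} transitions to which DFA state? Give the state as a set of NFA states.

δ(p,x) = {p,q,r}; δ(q,x) = {p,r,s}; δ(r,x) = {p,r,t}; δ(s,x) = {p,r}; δ(t,x) = {p,q,r}.
Union: {p,q,r,s,t}.

{p,q,r,s,t}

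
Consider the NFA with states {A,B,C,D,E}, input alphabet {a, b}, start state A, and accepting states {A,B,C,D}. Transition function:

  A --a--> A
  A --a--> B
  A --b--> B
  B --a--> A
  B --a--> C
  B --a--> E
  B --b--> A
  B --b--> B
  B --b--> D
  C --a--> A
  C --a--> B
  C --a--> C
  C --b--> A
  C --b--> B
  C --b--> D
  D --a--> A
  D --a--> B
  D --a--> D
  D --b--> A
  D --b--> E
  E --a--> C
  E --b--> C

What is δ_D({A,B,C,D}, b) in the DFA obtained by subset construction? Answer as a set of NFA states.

{A,B,D,E}

δ(A,b) = {B}; δ(B,b) = {A,B,D}; δ(C,b) = {A,B,D}; δ(D,b) = {A,E}.
Union: {A,B,D,E}.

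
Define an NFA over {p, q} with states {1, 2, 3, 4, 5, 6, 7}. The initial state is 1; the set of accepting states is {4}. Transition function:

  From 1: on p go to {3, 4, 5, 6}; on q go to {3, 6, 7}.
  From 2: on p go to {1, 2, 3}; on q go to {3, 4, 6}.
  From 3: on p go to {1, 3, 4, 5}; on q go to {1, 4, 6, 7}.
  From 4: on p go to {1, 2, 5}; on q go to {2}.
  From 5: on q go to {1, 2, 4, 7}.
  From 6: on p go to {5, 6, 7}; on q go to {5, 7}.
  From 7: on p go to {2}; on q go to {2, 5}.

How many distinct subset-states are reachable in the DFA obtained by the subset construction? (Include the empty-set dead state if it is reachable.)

Start state of the DFA: {1}.
{1} --p--> {3, 4, 5, 6}  [new]
{1} --q--> {3, 6, 7}  [new]
{3, 4, 5, 6} --p--> {1, 2, 3, 4, 5, 6, 7}  [new]
{3, 4, 5, 6} --q--> {1, 2, 4, 5, 6, 7}  [new]
{3, 6, 7} --p--> {1, 2, 3, 4, 5, 6, 7}  [seen]
{3, 6, 7} --q--> {1, 2, 4, 5, 6, 7}  [seen]
{1, 2, 3, 4, 5, 6, 7} --p--> {1, 2, 3, 4, 5, 6, 7}  [seen]
{1, 2, 3, 4, 5, 6, 7} --q--> {1, 2, 3, 4, 5, 6, 7}  [seen]
{1, 2, 4, 5, 6, 7} --p--> {1, 2, 3, 4, 5, 6, 7}  [seen]
{1, 2, 4, 5, 6, 7} --q--> {1, 2, 3, 4, 5, 6, 7}  [seen]
Reachable DFA states: {1}, {3, 4, 5, 6}, {3, 6, 7}, {1, 2, 3, 4, 5, 6, 7}, {1, 2, 4, 5, 6, 7}.

5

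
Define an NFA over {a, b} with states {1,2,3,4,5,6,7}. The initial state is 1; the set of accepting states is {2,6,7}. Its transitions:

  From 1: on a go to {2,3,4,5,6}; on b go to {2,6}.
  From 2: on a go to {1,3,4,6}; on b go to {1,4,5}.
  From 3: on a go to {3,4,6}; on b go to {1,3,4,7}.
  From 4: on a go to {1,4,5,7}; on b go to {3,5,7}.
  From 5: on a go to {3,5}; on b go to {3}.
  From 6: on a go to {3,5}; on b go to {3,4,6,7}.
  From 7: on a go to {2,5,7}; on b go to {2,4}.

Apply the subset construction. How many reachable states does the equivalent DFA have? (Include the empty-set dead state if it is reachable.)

Start state of the DFA: {1}.
{1} --a--> {2,3,4,5,6}  [new]
{1} --b--> {2,6}  [new]
{2,3,4,5,6} --a--> {1,3,4,5,6,7}  [new]
{2,3,4,5,6} --b--> {1,3,4,5,6,7}  [seen]
{2,6} --a--> {1,3,4,5,6}  [new]
{2,6} --b--> {1,3,4,5,6,7}  [seen]
{1,3,4,5,6,7} --a--> {1,2,3,4,5,6,7}  [new]
{1,3,4,5,6,7} --b--> {1,2,3,4,5,6,7}  [seen]
{1,3,4,5,6} --a--> {1,2,3,4,5,6,7}  [seen]
{1,3,4,5,6} --b--> {1,2,3,4,5,6,7}  [seen]
{1,2,3,4,5,6,7} --a--> {1,2,3,4,5,6,7}  [seen]
{1,2,3,4,5,6,7} --b--> {1,2,3,4,5,6,7}  [seen]
Reachable DFA states: {1}, {2,3,4,5,6}, {2,6}, {1,3,4,5,6,7}, {1,3,4,5,6}, {1,2,3,4,5,6,7}.

6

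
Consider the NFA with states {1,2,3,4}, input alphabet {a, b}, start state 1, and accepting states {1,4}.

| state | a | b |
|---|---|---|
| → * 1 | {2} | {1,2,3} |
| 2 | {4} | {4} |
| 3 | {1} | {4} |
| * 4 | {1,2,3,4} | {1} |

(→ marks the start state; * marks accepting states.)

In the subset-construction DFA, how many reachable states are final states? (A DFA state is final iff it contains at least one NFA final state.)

5

Start state of the DFA: {1}.
{1} --a--> {2}  [new]
{1} --b--> {1,2,3}  [new]
{2} --a--> {4}  [new]
{2} --b--> {4}  [seen]
{1,2,3} --a--> {1,2,4}  [new]
{1,2,3} --b--> {1,2,3,4}  [new]
{4} --a--> {1,2,3,4}  [seen]
{4} --b--> {1}  [seen]
{1,2,4} --a--> {1,2,3,4}  [seen]
{1,2,4} --b--> {1,2,3,4}  [seen]
{1,2,3,4} --a--> {1,2,3,4}  [seen]
{1,2,3,4} --b--> {1,2,3,4}  [seen]
Reachable DFA states: {1}, {2}, {1,2,3}, {4}, {1,2,4}, {1,2,3,4}.
Accepting DFA states (contain an NFA accepting state): {1}, {1,2,3}, {4}, {1,2,4}, {1,2,3,4}.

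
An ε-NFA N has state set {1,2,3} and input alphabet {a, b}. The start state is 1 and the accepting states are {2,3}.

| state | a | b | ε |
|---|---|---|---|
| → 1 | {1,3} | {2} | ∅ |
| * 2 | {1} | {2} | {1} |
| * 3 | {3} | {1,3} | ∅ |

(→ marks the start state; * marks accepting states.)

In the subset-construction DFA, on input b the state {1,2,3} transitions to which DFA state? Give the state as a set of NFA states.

δ(1,b) = {2}; δ(2,b) = {2}; δ(3,b) = {1,3}.
Union: {1,2,3}.

{1,2,3}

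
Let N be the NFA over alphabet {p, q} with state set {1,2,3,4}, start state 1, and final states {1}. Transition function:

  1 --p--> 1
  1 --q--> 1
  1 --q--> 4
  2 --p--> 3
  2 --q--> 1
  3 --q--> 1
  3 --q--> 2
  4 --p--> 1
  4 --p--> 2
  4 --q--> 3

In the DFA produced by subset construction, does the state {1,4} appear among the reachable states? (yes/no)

yes

Start state of the DFA: {1}.
{1} --p--> {1}  [seen]
{1} --q--> {1,4}  [new]
{1,4} --p--> {1,2}  [new]
{1,4} --q--> {1,3,4}  [new]
{1,2} --p--> {1,3}  [new]
{1,2} --q--> {1,4}  [seen]
{1,3,4} --p--> {1,2}  [seen]
{1,3,4} --q--> {1,2,3,4}  [new]
{1,3} --p--> {1}  [seen]
{1,3} --q--> {1,2,4}  [new]
{1,2,3,4} --p--> {1,2,3}  [new]
{1,2,3,4} --q--> {1,2,3,4}  [seen]
{1,2,4} --p--> {1,2,3}  [seen]
{1,2,4} --q--> {1,3,4}  [seen]
{1,2,3} --p--> {1,3}  [seen]
{1,2,3} --q--> {1,2,4}  [seen]
Reachable DFA states: {1}, {1,4}, {1,2}, {1,3,4}, {1,3}, {1,2,3,4}, {1,2,4}, {1,2,3}.
{1,4} is among them.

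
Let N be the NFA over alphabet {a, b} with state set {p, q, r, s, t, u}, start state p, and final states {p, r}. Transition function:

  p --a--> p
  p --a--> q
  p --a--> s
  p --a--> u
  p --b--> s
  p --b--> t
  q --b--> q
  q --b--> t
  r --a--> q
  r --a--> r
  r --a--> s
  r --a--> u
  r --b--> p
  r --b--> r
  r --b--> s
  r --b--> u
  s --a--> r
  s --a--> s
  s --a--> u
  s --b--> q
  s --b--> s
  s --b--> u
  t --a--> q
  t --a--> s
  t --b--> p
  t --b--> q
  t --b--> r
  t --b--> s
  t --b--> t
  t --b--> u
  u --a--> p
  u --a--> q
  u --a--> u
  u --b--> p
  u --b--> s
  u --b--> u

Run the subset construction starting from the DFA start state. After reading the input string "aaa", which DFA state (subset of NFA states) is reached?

Start: {p}.
δ(p,a) = {p, q, s, u}.
Union: {p, q, s, u}.
After a: {p, q, s, u}.
δ(p,a) = {p, q, s, u}; δ(q,a) = ∅; δ(s,a) = {r, s, u}; δ(u,a) = {p, q, u}.
Union: {p, q, r, s, u}.
After a: {p, q, r, s, u}.
δ(p,a) = {p, q, s, u}; δ(q,a) = ∅; δ(r,a) = {q, r, s, u}; δ(s,a) = {r, s, u}; δ(u,a) = {p, q, u}.
Union: {p, q, r, s, u}.
After a: {p, q, r, s, u}.

{p, q, r, s, u}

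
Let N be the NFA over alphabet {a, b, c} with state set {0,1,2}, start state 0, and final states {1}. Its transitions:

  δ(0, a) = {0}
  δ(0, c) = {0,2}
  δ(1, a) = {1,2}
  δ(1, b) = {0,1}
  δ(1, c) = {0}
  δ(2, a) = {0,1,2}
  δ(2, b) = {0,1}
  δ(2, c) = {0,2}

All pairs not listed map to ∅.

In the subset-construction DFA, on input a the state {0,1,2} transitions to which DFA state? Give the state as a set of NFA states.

δ(0,a) = {0}; δ(1,a) = {1,2}; δ(2,a) = {0,1,2}.
Union: {0,1,2}.

{0,1,2}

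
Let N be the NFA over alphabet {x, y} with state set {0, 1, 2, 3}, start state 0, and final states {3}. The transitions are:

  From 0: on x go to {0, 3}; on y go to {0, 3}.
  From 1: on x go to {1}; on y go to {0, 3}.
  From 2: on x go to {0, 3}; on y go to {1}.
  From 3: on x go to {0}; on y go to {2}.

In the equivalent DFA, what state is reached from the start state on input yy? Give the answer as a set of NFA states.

{0, 2, 3}

Start: {0}.
δ(0,y) = {0, 3}.
Union: {0, 3}.
After y: {0, 3}.
δ(0,y) = {0, 3}; δ(3,y) = {2}.
Union: {0, 2, 3}.
After y: {0, 2, 3}.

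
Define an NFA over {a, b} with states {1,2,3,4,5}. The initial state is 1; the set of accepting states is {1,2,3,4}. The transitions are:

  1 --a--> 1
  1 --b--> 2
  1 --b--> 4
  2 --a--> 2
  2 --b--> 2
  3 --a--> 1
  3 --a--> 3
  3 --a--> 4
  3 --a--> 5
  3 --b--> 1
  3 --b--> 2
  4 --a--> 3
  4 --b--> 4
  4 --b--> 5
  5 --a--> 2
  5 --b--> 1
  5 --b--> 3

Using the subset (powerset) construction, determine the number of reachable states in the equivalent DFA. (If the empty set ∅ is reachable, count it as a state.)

6

Start state of the DFA: {1}.
{1} --a--> {1}  [seen]
{1} --b--> {2,4}  [new]
{2,4} --a--> {2,3}  [new]
{2,4} --b--> {2,4,5}  [new]
{2,3} --a--> {1,2,3,4,5}  [new]
{2,3} --b--> {1,2}  [new]
{2,4,5} --a--> {2,3}  [seen]
{2,4,5} --b--> {1,2,3,4,5}  [seen]
{1,2,3,4,5} --a--> {1,2,3,4,5}  [seen]
{1,2,3,4,5} --b--> {1,2,3,4,5}  [seen]
{1,2} --a--> {1,2}  [seen]
{1,2} --b--> {2,4}  [seen]
Reachable DFA states: {1}, {2,4}, {2,3}, {2,4,5}, {1,2,3,4,5}, {1,2}.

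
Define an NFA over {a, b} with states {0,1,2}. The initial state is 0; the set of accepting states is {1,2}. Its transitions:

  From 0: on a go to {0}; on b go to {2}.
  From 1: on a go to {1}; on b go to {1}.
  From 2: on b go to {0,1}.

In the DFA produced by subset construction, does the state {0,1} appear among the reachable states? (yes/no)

yes

Start state of the DFA: {0}.
{0} --a--> {0}  [seen]
{0} --b--> {2}  [new]
{2} --a--> ∅  [new]
{2} --b--> {0,1}  [new]
∅ --a--> ∅  [seen]
∅ --b--> ∅  [seen]
{0,1} --a--> {0,1}  [seen]
{0,1} --b--> {1,2}  [new]
{1,2} --a--> {1}  [new]
{1,2} --b--> {0,1}  [seen]
{1} --a--> {1}  [seen]
{1} --b--> {1}  [seen]
Reachable DFA states: {0}, {2}, ∅, {0,1}, {1,2}, {1}.
{0,1} is among them.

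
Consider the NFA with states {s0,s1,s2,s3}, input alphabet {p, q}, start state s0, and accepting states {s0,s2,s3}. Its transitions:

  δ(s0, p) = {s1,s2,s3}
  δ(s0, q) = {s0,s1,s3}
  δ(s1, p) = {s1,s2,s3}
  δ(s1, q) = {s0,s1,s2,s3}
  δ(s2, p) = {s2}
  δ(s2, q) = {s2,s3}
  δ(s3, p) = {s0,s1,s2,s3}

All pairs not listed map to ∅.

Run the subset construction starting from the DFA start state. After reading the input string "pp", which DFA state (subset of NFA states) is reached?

{s0,s1,s2,s3}

Start: {s0}.
δ(s0,p) = {s1,s2,s3}.
Union: {s1,s2,s3}.
After p: {s1,s2,s3}.
δ(s1,p) = {s1,s2,s3}; δ(s2,p) = {s2}; δ(s3,p) = {s0,s1,s2,s3}.
Union: {s0,s1,s2,s3}.
After p: {s0,s1,s2,s3}.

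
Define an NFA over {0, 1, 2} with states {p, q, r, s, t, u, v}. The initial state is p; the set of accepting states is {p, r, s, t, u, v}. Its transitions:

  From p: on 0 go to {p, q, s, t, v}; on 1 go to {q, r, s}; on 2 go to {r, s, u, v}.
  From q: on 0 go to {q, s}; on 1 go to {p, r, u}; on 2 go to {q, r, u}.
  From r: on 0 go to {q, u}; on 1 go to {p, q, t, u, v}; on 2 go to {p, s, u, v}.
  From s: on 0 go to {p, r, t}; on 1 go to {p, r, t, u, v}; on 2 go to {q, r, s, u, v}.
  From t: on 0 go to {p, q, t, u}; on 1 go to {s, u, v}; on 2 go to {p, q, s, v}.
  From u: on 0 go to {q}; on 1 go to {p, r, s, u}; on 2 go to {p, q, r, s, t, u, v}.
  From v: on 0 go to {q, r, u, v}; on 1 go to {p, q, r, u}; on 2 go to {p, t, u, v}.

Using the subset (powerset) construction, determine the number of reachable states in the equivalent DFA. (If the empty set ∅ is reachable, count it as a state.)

8

Start state of the DFA: {p}.
{p} --0--> {p, q, s, t, v}  [new]
{p} --1--> {q, r, s}  [new]
{p} --2--> {r, s, u, v}  [new]
{p, q, s, t, v} --0--> {p, q, r, s, t, u, v}  [new]
{p, q, s, t, v} --1--> {p, q, r, s, t, u, v}  [seen]
{p, q, s, t, v} --2--> {p, q, r, s, t, u, v}  [seen]
{q, r, s} --0--> {p, q, r, s, t, u}  [new]
{q, r, s} --1--> {p, q, r, t, u, v}  [new]
{q, r, s} --2--> {p, q, r, s, u, v}  [new]
{r, s, u, v} --0--> {p, q, r, t, u, v}  [seen]
{r, s, u, v} --1--> {p, q, r, s, t, u, v}  [seen]
{r, s, u, v} --2--> {p, q, r, s, t, u, v}  [seen]
{p, q, r, s, t, u, v} --0--> {p, q, r, s, t, u, v}  [seen]
{p, q, r, s, t, u, v} --1--> {p, q, r, s, t, u, v}  [seen]
{p, q, r, s, t, u, v} --2--> {p, q, r, s, t, u, v}  [seen]
{p, q, r, s, t, u} --0--> {p, q, r, s, t, u, v}  [seen]
{p, q, r, s, t, u} --1--> {p, q, r, s, t, u, v}  [seen]
{p, q, r, s, t, u} --2--> {p, q, r, s, t, u, v}  [seen]
{p, q, r, t, u, v} --0--> {p, q, r, s, t, u, v}  [seen]
{p, q, r, t, u, v} --1--> {p, q, r, s, t, u, v}  [seen]
{p, q, r, t, u, v} --2--> {p, q, r, s, t, u, v}  [seen]
{p, q, r, s, u, v} --0--> {p, q, r, s, t, u, v}  [seen]
{p, q, r, s, u, v} --1--> {p, q, r, s, t, u, v}  [seen]
{p, q, r, s, u, v} --2--> {p, q, r, s, t, u, v}  [seen]
Reachable DFA states: {p}, {p, q, s, t, v}, {q, r, s}, {r, s, u, v}, {p, q, r, s, t, u, v}, {p, q, r, s, t, u}, {p, q, r, t, u, v}, {p, q, r, s, u, v}.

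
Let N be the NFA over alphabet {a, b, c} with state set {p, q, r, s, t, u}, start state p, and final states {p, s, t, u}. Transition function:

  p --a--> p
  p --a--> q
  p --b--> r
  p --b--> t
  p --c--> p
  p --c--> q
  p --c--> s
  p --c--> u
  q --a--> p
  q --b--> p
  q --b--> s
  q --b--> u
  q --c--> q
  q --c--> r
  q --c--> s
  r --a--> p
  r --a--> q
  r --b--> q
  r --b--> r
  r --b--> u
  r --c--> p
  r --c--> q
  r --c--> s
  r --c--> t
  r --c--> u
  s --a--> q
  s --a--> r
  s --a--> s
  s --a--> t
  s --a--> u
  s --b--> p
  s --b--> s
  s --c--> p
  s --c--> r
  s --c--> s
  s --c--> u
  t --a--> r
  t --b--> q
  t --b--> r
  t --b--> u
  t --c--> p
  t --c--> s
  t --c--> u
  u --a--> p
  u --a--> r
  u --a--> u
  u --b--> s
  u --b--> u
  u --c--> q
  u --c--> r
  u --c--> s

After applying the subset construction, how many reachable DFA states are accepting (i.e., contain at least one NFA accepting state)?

11

Start state of the DFA: {p}.
{p} --a--> {p, q}  [new]
{p} --b--> {r, t}  [new]
{p} --c--> {p, q, s, u}  [new]
{p, q} --a--> {p, q}  [seen]
{p, q} --b--> {p, r, s, t, u}  [new]
{p, q} --c--> {p, q, r, s, u}  [new]
{r, t} --a--> {p, q, r}  [new]
{r, t} --b--> {q, r, u}  [new]
{r, t} --c--> {p, q, s, t, u}  [new]
{p, q, s, u} --a--> {p, q, r, s, t, u}  [new]
{p, q, s, u} --b--> {p, r, s, t, u}  [seen]
{p, q, s, u} --c--> {p, q, r, s, u}  [seen]
{p, r, s, t, u} --a--> {p, q, r, s, t, u}  [seen]
{p, r, s, t, u} --b--> {p, q, r, s, t, u}  [seen]
{p, r, s, t, u} --c--> {p, q, r, s, t, u}  [seen]
{p, q, r, s, u} --a--> {p, q, r, s, t, u}  [seen]
{p, q, r, s, u} --b--> {p, q, r, s, t, u}  [seen]
{p, q, r, s, u} --c--> {p, q, r, s, t, u}  [seen]
{p, q, r} --a--> {p, q}  [seen]
{p, q, r} --b--> {p, q, r, s, t, u}  [seen]
{p, q, r} --c--> {p, q, r, s, t, u}  [seen]
{q, r, u} --a--> {p, q, r, u}  [new]
{q, r, u} --b--> {p, q, r, s, u}  [seen]
{q, r, u} --c--> {p, q, r, s, t, u}  [seen]
{p, q, s, t, u} --a--> {p, q, r, s, t, u}  [seen]
{p, q, s, t, u} --b--> {p, q, r, s, t, u}  [seen]
{p, q, s, t, u} --c--> {p, q, r, s, u}  [seen]
{p, q, r, s, t, u} --a--> {p, q, r, s, t, u}  [seen]
{p, q, r, s, t, u} --b--> {p, q, r, s, t, u}  [seen]
{p, q, r, s, t, u} --c--> {p, q, r, s, t, u}  [seen]
{p, q, r, u} --a--> {p, q, r, u}  [seen]
{p, q, r, u} --b--> {p, q, r, s, t, u}  [seen]
{p, q, r, u} --c--> {p, q, r, s, t, u}  [seen]
Reachable DFA states: {p}, {p, q}, {r, t}, {p, q, s, u}, {p, r, s, t, u}, {p, q, r, s, u}, {p, q, r}, {q, r, u}, {p, q, s, t, u}, {p, q, r, s, t, u}, {p, q, r, u}.
Accepting DFA states (contain an NFA accepting state): {p}, {p, q}, {r, t}, {p, q, s, u}, {p, r, s, t, u}, {p, q, r, s, u}, {p, q, r}, {q, r, u}, {p, q, s, t, u}, {p, q, r, s, t, u}, {p, q, r, u}.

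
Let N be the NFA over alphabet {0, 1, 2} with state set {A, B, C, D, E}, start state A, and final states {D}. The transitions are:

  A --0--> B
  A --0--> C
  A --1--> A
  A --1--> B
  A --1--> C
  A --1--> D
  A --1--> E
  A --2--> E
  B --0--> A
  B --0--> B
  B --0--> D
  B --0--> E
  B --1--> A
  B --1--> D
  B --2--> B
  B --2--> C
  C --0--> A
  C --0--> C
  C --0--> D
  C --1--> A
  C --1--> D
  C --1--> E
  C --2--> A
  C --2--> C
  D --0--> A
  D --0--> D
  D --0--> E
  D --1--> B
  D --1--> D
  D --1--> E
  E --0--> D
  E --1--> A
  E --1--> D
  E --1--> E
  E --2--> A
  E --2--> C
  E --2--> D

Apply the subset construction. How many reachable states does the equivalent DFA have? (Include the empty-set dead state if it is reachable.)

Start state of the DFA: {A}.
{A} --0--> {B, C}  [new]
{A} --1--> {A, B, C, D, E}  [new]
{A} --2--> {E}  [new]
{B, C} --0--> {A, B, C, D, E}  [seen]
{B, C} --1--> {A, D, E}  [new]
{B, C} --2--> {A, B, C}  [new]
{A, B, C, D, E} --0--> {A, B, C, D, E}  [seen]
{A, B, C, D, E} --1--> {A, B, C, D, E}  [seen]
{A, B, C, D, E} --2--> {A, B, C, D, E}  [seen]
{E} --0--> {D}  [new]
{E} --1--> {A, D, E}  [seen]
{E} --2--> {A, C, D}  [new]
{A, D, E} --0--> {A, B, C, D, E}  [seen]
{A, D, E} --1--> {A, B, C, D, E}  [seen]
{A, D, E} --2--> {A, C, D, E}  [new]
{A, B, C} --0--> {A, B, C, D, E}  [seen]
{A, B, C} --1--> {A, B, C, D, E}  [seen]
{A, B, C} --2--> {A, B, C, E}  [new]
{D} --0--> {A, D, E}  [seen]
{D} --1--> {B, D, E}  [new]
{D} --2--> ∅  [new]
{A, C, D} --0--> {A, B, C, D, E}  [seen]
{A, C, D} --1--> {A, B, C, D, E}  [seen]
{A, C, D} --2--> {A, C, E}  [new]
{A, C, D, E} --0--> {A, B, C, D, E}  [seen]
{A, C, D, E} --1--> {A, B, C, D, E}  [seen]
{A, C, D, E} --2--> {A, C, D, E}  [seen]
{A, B, C, E} --0--> {A, B, C, D, E}  [seen]
{A, B, C, E} --1--> {A, B, C, D, E}  [seen]
{A, B, C, E} --2--> {A, B, C, D, E}  [seen]
{B, D, E} --0--> {A, B, D, E}  [new]
{B, D, E} --1--> {A, B, D, E}  [seen]
{B, D, E} --2--> {A, B, C, D}  [new]
∅ --0--> ∅  [seen]
∅ --1--> ∅  [seen]
∅ --2--> ∅  [seen]
{A, C, E} --0--> {A, B, C, D}  [seen]
{A, C, E} --1--> {A, B, C, D, E}  [seen]
{A, C, E} --2--> {A, C, D, E}  [seen]
{A, B, D, E} --0--> {A, B, C, D, E}  [seen]
{A, B, D, E} --1--> {A, B, C, D, E}  [seen]
{A, B, D, E} --2--> {A, B, C, D, E}  [seen]
{A, B, C, D} --0--> {A, B, C, D, E}  [seen]
{A, B, C, D} --1--> {A, B, C, D, E}  [seen]
{A, B, C, D} --2--> {A, B, C, E}  [seen]
Reachable DFA states: {A}, {B, C}, {A, B, C, D, E}, {E}, {A, D, E}, {A, B, C}, {D}, {A, C, D}, {A, C, D, E}, {A, B, C, E}, {B, D, E}, ∅, {A, C, E}, {A, B, D, E}, {A, B, C, D}.

15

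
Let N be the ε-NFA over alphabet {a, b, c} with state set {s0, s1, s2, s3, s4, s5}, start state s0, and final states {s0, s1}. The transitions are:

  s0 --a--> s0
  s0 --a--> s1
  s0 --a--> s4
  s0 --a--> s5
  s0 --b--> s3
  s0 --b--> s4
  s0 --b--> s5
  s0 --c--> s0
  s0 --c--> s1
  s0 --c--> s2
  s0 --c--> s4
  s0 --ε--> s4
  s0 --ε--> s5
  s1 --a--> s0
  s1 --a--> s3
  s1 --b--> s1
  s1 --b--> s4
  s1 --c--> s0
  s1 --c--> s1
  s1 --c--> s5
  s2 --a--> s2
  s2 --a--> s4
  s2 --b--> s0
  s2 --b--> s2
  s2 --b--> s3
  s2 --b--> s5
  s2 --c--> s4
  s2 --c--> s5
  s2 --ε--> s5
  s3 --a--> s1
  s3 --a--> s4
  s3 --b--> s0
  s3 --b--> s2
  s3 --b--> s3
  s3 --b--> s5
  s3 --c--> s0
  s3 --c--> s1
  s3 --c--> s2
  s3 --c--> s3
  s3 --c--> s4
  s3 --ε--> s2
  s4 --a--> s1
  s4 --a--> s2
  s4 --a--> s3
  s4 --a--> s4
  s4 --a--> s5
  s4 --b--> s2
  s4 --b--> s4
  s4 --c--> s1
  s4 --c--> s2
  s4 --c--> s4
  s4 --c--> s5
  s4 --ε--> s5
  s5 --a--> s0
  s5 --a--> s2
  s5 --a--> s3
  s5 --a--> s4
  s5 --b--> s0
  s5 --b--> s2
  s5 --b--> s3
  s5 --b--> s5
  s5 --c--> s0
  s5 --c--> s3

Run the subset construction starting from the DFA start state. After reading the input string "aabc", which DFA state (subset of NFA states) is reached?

Start: {s0, s4, s5}.
δ(s0,a) = {s0, s1, s4, s5}; δ(s4,a) = {s1, s2, s3, s4, s5}; δ(s5,a) = {s0, s2, s3, s4}.
Union: {s0, s1, s2, s3, s4, s5}.
After a: {s0, s1, s2, s3, s4, s5}.
δ(s0,a) = {s0, s1, s4, s5}; δ(s1,a) = {s0, s3}; δ(s2,a) = {s2, s4}; δ(s3,a) = {s1, s4}; δ(s4,a) = {s1, s2, s3, s4, s5}; δ(s5,a) = {s0, s2, s3, s4}.
Union: {s0, s1, s2, s3, s4, s5}.
After a: {s0, s1, s2, s3, s4, s5}.
δ(s0,b) = {s3, s4, s5}; δ(s1,b) = {s1, s4}; δ(s2,b) = {s0, s2, s3, s5}; δ(s3,b) = {s0, s2, s3, s5}; δ(s4,b) = {s2, s4}; δ(s5,b) = {s0, s2, s3, s5}.
Union: {s0, s1, s2, s3, s4, s5}.
After b: {s0, s1, s2, s3, s4, s5}.
δ(s0,c) = {s0, s1, s2, s4}; δ(s1,c) = {s0, s1, s5}; δ(s2,c) = {s4, s5}; δ(s3,c) = {s0, s1, s2, s3, s4}; δ(s4,c) = {s1, s2, s4, s5}; δ(s5,c) = {s0, s3}.
Union: {s0, s1, s2, s3, s4, s5}.
After c: {s0, s1, s2, s3, s4, s5}.

{s0, s1, s2, s3, s4, s5}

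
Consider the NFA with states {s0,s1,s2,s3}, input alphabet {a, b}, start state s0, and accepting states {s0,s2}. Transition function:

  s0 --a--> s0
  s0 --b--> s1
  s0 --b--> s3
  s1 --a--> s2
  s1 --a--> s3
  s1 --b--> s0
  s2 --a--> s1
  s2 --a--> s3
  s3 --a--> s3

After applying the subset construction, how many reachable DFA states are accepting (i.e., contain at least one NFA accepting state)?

Start state of the DFA: {s0}.
{s0} --a--> {s0}  [seen]
{s0} --b--> {s1,s3}  [new]
{s1,s3} --a--> {s2,s3}  [new]
{s1,s3} --b--> {s0}  [seen]
{s2,s3} --a--> {s1,s3}  [seen]
{s2,s3} --b--> ∅  [new]
∅ --a--> ∅  [seen]
∅ --b--> ∅  [seen]
Reachable DFA states: {s0}, {s1,s3}, {s2,s3}, ∅.
Accepting DFA states (contain an NFA accepting state): {s0}, {s2,s3}.

2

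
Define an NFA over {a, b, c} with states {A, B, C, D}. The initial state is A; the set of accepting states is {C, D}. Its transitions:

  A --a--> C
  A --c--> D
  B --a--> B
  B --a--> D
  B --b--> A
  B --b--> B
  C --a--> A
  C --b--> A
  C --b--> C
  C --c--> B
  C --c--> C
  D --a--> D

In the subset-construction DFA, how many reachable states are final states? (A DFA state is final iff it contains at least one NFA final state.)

8

Start state of the DFA: {A}.
{A} --a--> {C}  [new]
{A} --b--> ∅  [new]
{A} --c--> {D}  [new]
{C} --a--> {A}  [seen]
{C} --b--> {A, C}  [new]
{C} --c--> {B, C}  [new]
∅ --a--> ∅  [seen]
∅ --b--> ∅  [seen]
∅ --c--> ∅  [seen]
{D} --a--> {D}  [seen]
{D} --b--> ∅  [seen]
{D} --c--> ∅  [seen]
{A, C} --a--> {A, C}  [seen]
{A, C} --b--> {A, C}  [seen]
{A, C} --c--> {B, C, D}  [new]
{B, C} --a--> {A, B, D}  [new]
{B, C} --b--> {A, B, C}  [new]
{B, C} --c--> {B, C}  [seen]
{B, C, D} --a--> {A, B, D}  [seen]
{B, C, D} --b--> {A, B, C}  [seen]
{B, C, D} --c--> {B, C}  [seen]
{A, B, D} --a--> {B, C, D}  [seen]
{A, B, D} --b--> {A, B}  [new]
{A, B, D} --c--> {D}  [seen]
{A, B, C} --a--> {A, B, C, D}  [new]
{A, B, C} --b--> {A, B, C}  [seen]
{A, B, C} --c--> {B, C, D}  [seen]
{A, B} --a--> {B, C, D}  [seen]
{A, B} --b--> {A, B}  [seen]
{A, B} --c--> {D}  [seen]
{A, B, C, D} --a--> {A, B, C, D}  [seen]
{A, B, C, D} --b--> {A, B, C}  [seen]
{A, B, C, D} --c--> {B, C, D}  [seen]
Reachable DFA states: {A}, {C}, ∅, {D}, {A, C}, {B, C}, {B, C, D}, {A, B, D}, {A, B, C}, {A, B}, {A, B, C, D}.
Accepting DFA states (contain an NFA accepting state): {C}, {D}, {A, C}, {B, C}, {B, C, D}, {A, B, D}, {A, B, C}, {A, B, C, D}.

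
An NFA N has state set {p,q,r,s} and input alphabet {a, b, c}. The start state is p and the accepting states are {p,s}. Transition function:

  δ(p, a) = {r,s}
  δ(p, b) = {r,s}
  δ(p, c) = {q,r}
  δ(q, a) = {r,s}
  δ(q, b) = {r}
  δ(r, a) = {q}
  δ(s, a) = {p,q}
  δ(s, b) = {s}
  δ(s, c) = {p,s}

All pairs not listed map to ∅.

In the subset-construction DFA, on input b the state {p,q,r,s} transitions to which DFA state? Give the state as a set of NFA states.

δ(p,b) = {r,s}; δ(q,b) = {r}; δ(r,b) = ∅; δ(s,b) = {s}.
Union: {r,s}.

{r,s}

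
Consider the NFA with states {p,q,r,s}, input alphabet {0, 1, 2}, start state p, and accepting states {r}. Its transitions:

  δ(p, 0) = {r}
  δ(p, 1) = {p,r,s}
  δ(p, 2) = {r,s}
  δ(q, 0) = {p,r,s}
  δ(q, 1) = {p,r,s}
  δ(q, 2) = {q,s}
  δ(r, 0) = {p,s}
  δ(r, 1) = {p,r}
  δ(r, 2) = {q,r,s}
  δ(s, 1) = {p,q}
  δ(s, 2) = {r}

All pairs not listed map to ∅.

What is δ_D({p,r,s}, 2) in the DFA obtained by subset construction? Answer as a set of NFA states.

{q,r,s}

δ(p,2) = {r,s}; δ(r,2) = {q,r,s}; δ(s,2) = {r}.
Union: {q,r,s}.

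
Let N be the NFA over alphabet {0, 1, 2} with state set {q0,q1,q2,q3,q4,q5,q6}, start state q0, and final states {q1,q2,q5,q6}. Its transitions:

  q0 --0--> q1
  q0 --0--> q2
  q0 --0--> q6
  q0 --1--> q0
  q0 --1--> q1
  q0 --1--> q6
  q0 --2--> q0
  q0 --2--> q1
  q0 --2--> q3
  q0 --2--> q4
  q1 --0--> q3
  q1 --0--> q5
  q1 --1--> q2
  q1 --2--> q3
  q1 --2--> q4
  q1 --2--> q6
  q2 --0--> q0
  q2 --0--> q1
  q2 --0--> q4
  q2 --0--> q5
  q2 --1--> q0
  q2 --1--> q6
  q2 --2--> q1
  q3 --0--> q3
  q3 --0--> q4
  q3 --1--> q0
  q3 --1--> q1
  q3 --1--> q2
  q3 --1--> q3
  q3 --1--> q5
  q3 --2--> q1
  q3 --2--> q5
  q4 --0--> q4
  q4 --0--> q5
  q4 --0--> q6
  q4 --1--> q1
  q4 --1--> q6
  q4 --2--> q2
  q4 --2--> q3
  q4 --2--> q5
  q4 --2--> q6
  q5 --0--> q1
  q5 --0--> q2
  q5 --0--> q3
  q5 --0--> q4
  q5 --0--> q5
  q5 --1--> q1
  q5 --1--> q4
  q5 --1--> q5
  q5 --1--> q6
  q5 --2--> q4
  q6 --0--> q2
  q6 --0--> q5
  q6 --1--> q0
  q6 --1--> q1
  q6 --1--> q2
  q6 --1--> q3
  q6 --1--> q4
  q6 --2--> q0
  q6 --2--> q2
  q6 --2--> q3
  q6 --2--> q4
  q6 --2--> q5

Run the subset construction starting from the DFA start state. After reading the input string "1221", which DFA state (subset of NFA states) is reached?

{q0,q1,q2,q3,q4,q5,q6}

Start: {q0}.
δ(q0,1) = {q0,q1,q6}.
Union: {q0,q1,q6}.
After 1: {q0,q1,q6}.
δ(q0,2) = {q0,q1,q3,q4}; δ(q1,2) = {q3,q4,q6}; δ(q6,2) = {q0,q2,q3,q4,q5}.
Union: {q0,q1,q2,q3,q4,q5,q6}.
After 2: {q0,q1,q2,q3,q4,q5,q6}.
δ(q0,2) = {q0,q1,q3,q4}; δ(q1,2) = {q3,q4,q6}; δ(q2,2) = {q1}; δ(q3,2) = {q1,q5}; δ(q4,2) = {q2,q3,q5,q6}; δ(q5,2) = {q4}; δ(q6,2) = {q0,q2,q3,q4,q5}.
Union: {q0,q1,q2,q3,q4,q5,q6}.
After 2: {q0,q1,q2,q3,q4,q5,q6}.
δ(q0,1) = {q0,q1,q6}; δ(q1,1) = {q2}; δ(q2,1) = {q0,q6}; δ(q3,1) = {q0,q1,q2,q3,q5}; δ(q4,1) = {q1,q6}; δ(q5,1) = {q1,q4,q5,q6}; δ(q6,1) = {q0,q1,q2,q3,q4}.
Union: {q0,q1,q2,q3,q4,q5,q6}.
After 1: {q0,q1,q2,q3,q4,q5,q6}.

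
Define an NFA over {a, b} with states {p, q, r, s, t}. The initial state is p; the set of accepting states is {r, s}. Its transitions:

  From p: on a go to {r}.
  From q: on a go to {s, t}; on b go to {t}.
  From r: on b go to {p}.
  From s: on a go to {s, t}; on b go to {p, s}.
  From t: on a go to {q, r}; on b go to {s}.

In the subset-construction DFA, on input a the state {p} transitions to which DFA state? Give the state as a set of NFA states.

{r}

δ(p,a) = {r}.
Union: {r}.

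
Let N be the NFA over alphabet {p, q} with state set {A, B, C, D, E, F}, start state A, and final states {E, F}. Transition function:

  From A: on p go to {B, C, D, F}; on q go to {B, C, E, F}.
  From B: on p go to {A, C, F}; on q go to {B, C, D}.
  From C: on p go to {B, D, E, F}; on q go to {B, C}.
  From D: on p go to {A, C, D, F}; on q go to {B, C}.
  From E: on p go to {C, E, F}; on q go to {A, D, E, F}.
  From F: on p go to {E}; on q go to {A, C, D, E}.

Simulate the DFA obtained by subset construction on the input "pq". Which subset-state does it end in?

{A, B, C, D, E}

Start: {A}.
δ(A,p) = {B, C, D, F}.
Union: {B, C, D, F}.
After p: {B, C, D, F}.
δ(B,q) = {B, C, D}; δ(C,q) = {B, C}; δ(D,q) = {B, C}; δ(F,q) = {A, C, D, E}.
Union: {A, B, C, D, E}.
After q: {A, B, C, D, E}.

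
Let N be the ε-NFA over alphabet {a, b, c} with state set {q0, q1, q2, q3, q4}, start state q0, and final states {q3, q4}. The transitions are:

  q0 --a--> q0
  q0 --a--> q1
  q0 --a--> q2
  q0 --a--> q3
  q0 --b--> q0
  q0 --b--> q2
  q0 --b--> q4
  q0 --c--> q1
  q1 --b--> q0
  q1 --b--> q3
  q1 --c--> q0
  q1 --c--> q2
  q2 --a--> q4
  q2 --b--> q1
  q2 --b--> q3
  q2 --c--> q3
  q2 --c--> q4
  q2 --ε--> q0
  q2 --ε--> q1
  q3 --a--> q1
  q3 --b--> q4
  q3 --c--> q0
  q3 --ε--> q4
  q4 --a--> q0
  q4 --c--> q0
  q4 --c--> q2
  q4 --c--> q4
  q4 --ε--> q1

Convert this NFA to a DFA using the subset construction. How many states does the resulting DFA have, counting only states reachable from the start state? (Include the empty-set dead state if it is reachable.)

7

Start state of the DFA: {q0} (ε-closure of the NFA start).
{q0} --a--> {q0, q1, q2, q3, q4}  [new]
{q0} --b--> {q0, q1, q2, q4}  [new]
{q0} --c--> {q1}  [new]
{q0, q1, q2, q3, q4} --a--> {q0, q1, q2, q3, q4}  [seen]
{q0, q1, q2, q3, q4} --b--> {q0, q1, q2, q3, q4}  [seen]
{q0, q1, q2, q3, q4} --c--> {q0, q1, q2, q3, q4}  [seen]
{q0, q1, q2, q4} --a--> {q0, q1, q2, q3, q4}  [seen]
{q0, q1, q2, q4} --b--> {q0, q1, q2, q3, q4}  [seen]
{q0, q1, q2, q4} --c--> {q0, q1, q2, q3, q4}  [seen]
{q1} --a--> ∅  [new]
{q1} --b--> {q0, q1, q3, q4}  [new]
{q1} --c--> {q0, q1, q2}  [new]
∅ --a--> ∅  [seen]
∅ --b--> ∅  [seen]
∅ --c--> ∅  [seen]
{q0, q1, q3, q4} --a--> {q0, q1, q2, q3, q4}  [seen]
{q0, q1, q3, q4} --b--> {q0, q1, q2, q3, q4}  [seen]
{q0, q1, q3, q4} --c--> {q0, q1, q2, q4}  [seen]
{q0, q1, q2} --a--> {q0, q1, q2, q3, q4}  [seen]
{q0, q1, q2} --b--> {q0, q1, q2, q3, q4}  [seen]
{q0, q1, q2} --c--> {q0, q1, q2, q3, q4}  [seen]
Reachable DFA states: {q0}, {q0, q1, q2, q3, q4}, {q0, q1, q2, q4}, {q1}, ∅, {q0, q1, q3, q4}, {q0, q1, q2}.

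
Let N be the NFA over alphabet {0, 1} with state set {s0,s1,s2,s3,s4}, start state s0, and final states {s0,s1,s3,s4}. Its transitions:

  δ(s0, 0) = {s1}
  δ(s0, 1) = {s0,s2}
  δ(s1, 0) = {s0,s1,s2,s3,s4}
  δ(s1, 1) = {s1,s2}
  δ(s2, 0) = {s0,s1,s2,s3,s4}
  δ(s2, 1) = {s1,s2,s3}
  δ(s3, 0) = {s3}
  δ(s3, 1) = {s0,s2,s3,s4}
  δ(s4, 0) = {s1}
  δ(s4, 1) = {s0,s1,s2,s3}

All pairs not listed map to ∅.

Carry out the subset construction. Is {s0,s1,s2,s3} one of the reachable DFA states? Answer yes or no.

yes

Start state of the DFA: {s0}.
{s0} --0--> {s1}  [new]
{s0} --1--> {s0,s2}  [new]
{s1} --0--> {s0,s1,s2,s3,s4}  [new]
{s1} --1--> {s1,s2}  [new]
{s0,s2} --0--> {s0,s1,s2,s3,s4}  [seen]
{s0,s2} --1--> {s0,s1,s2,s3}  [new]
{s0,s1,s2,s3,s4} --0--> {s0,s1,s2,s3,s4}  [seen]
{s0,s1,s2,s3,s4} --1--> {s0,s1,s2,s3,s4}  [seen]
{s1,s2} --0--> {s0,s1,s2,s3,s4}  [seen]
{s1,s2} --1--> {s1,s2,s3}  [new]
{s0,s1,s2,s3} --0--> {s0,s1,s2,s3,s4}  [seen]
{s0,s1,s2,s3} --1--> {s0,s1,s2,s3,s4}  [seen]
{s1,s2,s3} --0--> {s0,s1,s2,s3,s4}  [seen]
{s1,s2,s3} --1--> {s0,s1,s2,s3,s4}  [seen]
Reachable DFA states: {s0}, {s1}, {s0,s2}, {s0,s1,s2,s3,s4}, {s1,s2}, {s0,s1,s2,s3}, {s1,s2,s3}.
{s0,s1,s2,s3} is among them.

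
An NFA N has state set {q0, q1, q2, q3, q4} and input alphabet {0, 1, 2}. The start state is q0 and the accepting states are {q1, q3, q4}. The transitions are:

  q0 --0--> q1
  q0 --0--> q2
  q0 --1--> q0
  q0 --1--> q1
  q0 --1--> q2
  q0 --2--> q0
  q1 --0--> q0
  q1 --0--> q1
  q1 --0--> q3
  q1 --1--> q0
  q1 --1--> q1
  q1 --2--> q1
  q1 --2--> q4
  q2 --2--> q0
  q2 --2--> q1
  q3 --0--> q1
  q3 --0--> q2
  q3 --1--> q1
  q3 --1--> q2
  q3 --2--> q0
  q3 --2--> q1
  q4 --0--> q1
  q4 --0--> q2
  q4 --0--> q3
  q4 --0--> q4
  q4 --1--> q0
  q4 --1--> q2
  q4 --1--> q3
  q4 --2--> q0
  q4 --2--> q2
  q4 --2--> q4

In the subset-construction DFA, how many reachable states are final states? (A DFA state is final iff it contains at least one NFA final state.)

8

Start state of the DFA: {q0}.
{q0} --0--> {q1, q2}  [new]
{q0} --1--> {q0, q1, q2}  [new]
{q0} --2--> {q0}  [seen]
{q1, q2} --0--> {q0, q1, q3}  [new]
{q1, q2} --1--> {q0, q1}  [new]
{q1, q2} --2--> {q0, q1, q4}  [new]
{q0, q1, q2} --0--> {q0, q1, q2, q3}  [new]
{q0, q1, q2} --1--> {q0, q1, q2}  [seen]
{q0, q1, q2} --2--> {q0, q1, q4}  [seen]
{q0, q1, q3} --0--> {q0, q1, q2, q3}  [seen]
{q0, q1, q3} --1--> {q0, q1, q2}  [seen]
{q0, q1, q3} --2--> {q0, q1, q4}  [seen]
{q0, q1} --0--> {q0, q1, q2, q3}  [seen]
{q0, q1} --1--> {q0, q1, q2}  [seen]
{q0, q1} --2--> {q0, q1, q4}  [seen]
{q0, q1, q4} --0--> {q0, q1, q2, q3, q4}  [new]
{q0, q1, q4} --1--> {q0, q1, q2, q3}  [seen]
{q0, q1, q4} --2--> {q0, q1, q2, q4}  [new]
{q0, q1, q2, q3} --0--> {q0, q1, q2, q3}  [seen]
{q0, q1, q2, q3} --1--> {q0, q1, q2}  [seen]
{q0, q1, q2, q3} --2--> {q0, q1, q4}  [seen]
{q0, q1, q2, q3, q4} --0--> {q0, q1, q2, q3, q4}  [seen]
{q0, q1, q2, q3, q4} --1--> {q0, q1, q2, q3}  [seen]
{q0, q1, q2, q3, q4} --2--> {q0, q1, q2, q4}  [seen]
{q0, q1, q2, q4} --0--> {q0, q1, q2, q3, q4}  [seen]
{q0, q1, q2, q4} --1--> {q0, q1, q2, q3}  [seen]
{q0, q1, q2, q4} --2--> {q0, q1, q2, q4}  [seen]
Reachable DFA states: {q0}, {q1, q2}, {q0, q1, q2}, {q0, q1, q3}, {q0, q1}, {q0, q1, q4}, {q0, q1, q2, q3}, {q0, q1, q2, q3, q4}, {q0, q1, q2, q4}.
Accepting DFA states (contain an NFA accepting state): {q1, q2}, {q0, q1, q2}, {q0, q1, q3}, {q0, q1}, {q0, q1, q4}, {q0, q1, q2, q3}, {q0, q1, q2, q3, q4}, {q0, q1, q2, q4}.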